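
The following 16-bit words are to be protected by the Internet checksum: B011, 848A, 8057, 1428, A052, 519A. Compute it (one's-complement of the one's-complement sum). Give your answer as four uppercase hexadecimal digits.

44F7

One's-complement addition (fold any carry out of bit 15 back into bit 0):
  0xB011 + 0x848A = 0x1349B → wrap carry → 0x349C
  0x349C + 0x8057 = 0x0B4F3
  0xB4F3 + 0x1428 = 0x0C91B
  0xC91B + 0xA052 = 0x1696D → wrap carry → 0x696E
  0x696E + 0x519A = 0x0BB08
One's-complement sum = 0xBB08.
Checksum = ~0xBB08 & 0xFFFF = 0x44F7.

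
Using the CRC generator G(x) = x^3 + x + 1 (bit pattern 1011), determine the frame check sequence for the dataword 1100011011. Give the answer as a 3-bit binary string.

Append 3 zeros: 1100011011000. Divide by 1011 (XOR where the leading bit is 1):
  pos 0: 1100 XOR 1011 = 0111
  pos 1: 1110 XOR 1011 = 0101
  pos 2: 1011 XOR 1011 = 0000
  pos 6: 1011 XOR 1011 = 0000
Remainder (last 3 bits) = 000. This is the CRC / FCS.

000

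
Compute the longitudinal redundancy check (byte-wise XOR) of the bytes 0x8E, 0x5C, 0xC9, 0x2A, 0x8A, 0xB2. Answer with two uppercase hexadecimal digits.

XOR the bytes together:
  start with 0x8E
  0x8E ⊕ 0x5C = 0xD2
  0xD2 ⊕ 0xC9 = 0x1B
  0x1B ⊕ 0x2A = 0x31
  0x31 ⊕ 0x8A = 0xBB
  0xBB ⊕ 0xB2 = 0x09

09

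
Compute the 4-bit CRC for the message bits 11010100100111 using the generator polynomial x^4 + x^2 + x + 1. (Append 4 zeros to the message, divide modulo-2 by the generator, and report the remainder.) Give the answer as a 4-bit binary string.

Append 4 zeros: 110101001001110000. Divide by 10111 (XOR where the leading bit is 1):
  pos 0: 11010 XOR 10111 = 01101
  pos 1: 11011 XOR 10111 = 01100
  pos 2: 11000 XOR 10111 = 01111
  pos 3: 11110 XOR 10111 = 01001
  pos 4: 10011 XOR 10111 = 00100
  pos 6: 10000 XOR 10111 = 00111
  pos 8: 11111 XOR 10111 = 01000
  pos 9: 10001 XOR 10111 = 00110
  pos 11: 11000 XOR 10111 = 01111
  pos 12: 11110 XOR 10111 = 01001
  pos 13: 10010 XOR 10111 = 00101
Remainder (last 4 bits) = 0101. This is the CRC / FCS.

0101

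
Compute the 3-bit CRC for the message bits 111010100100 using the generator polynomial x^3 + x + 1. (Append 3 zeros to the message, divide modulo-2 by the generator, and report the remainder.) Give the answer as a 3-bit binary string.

Append 3 zeros: 111010100100000. Divide by 1011 (XOR where the leading bit is 1):
  pos 0: 1110 XOR 1011 = 0101
  pos 1: 1011 XOR 1011 = 0000
  pos 6: 1001 XOR 1011 = 0010
  pos 8: 1000 XOR 1011 = 0011
  pos 10: 1100 XOR 1011 = 0111
  pos 11: 1110 XOR 1011 = 0101
Remainder (last 3 bits) = 101. This is the CRC / FCS.

101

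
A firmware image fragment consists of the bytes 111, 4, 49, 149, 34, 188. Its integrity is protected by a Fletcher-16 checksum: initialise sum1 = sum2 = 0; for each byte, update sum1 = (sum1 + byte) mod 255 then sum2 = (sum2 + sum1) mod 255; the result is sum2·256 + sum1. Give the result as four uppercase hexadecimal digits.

Running sums (mod 255):
  after byte 0 (111): sum1=111, sum2=111
  after byte 1 (4): sum1=115, sum2=226
  after byte 2 (49): sum1=164, sum2=135
  after byte 3 (149): sum1=58, sum2=193
  after byte 4 (34): sum1=92, sum2=30
  after byte 5 (188): sum1=25, sum2=55
Checksum = sum2·256 + sum1 = 55·256 + 25 = 14105 = 0x3719.

3719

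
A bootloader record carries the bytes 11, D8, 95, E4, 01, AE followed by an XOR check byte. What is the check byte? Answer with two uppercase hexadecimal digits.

XOR the bytes together:
  start with 0x11
  0x11 ⊕ 0xD8 = 0xC9
  0xC9 ⊕ 0x95 = 0x5C
  0x5C ⊕ 0xE4 = 0xB8
  0xB8 ⊕ 0x01 = 0xB9
  0xB9 ⊕ 0xAE = 0x17

17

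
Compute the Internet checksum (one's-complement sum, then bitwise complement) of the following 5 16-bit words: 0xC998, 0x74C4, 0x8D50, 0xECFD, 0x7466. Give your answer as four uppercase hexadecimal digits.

One's-complement addition (fold any carry out of bit 15 back into bit 0):
  0xC998 + 0x74C4 = 0x13E5C → wrap carry → 0x3E5D
  0x3E5D + 0x8D50 = 0x0CBAD
  0xCBAD + 0xECFD = 0x1B8AA → wrap carry → 0xB8AB
  0xB8AB + 0x7466 = 0x12D11 → wrap carry → 0x2D12
One's-complement sum = 0x2D12.
Checksum = ~0x2D12 & 0xFFFF = 0xD2ED.

D2ED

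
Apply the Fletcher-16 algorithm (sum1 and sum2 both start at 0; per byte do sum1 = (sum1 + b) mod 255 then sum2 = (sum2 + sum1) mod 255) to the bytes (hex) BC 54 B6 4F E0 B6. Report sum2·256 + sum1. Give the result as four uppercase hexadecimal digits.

53AE

Running sums (mod 255):
  after byte 0 (BC): sum1=188, sum2=188
  after byte 1 (54): sum1=17, sum2=205
  after byte 2 (B6): sum1=199, sum2=149
  after byte 3 (4F): sum1=23, sum2=172
  after byte 4 (E0): sum1=247, sum2=164
  after byte 5 (B6): sum1=174, sum2=83
Checksum = sum2·256 + sum1 = 83·256 + 174 = 21422 = 0x53AE.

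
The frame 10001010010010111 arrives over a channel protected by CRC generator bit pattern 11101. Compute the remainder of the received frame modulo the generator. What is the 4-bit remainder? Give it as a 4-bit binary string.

Modulo-2 division of 10001010010010111 by 11101:
  pos 0: 10001 XOR 11101 = 01100
  pos 1: 11000 XOR 11101 = 00101
  pos 3: 10110 XOR 11101 = 01011
  pos 4: 10110 XOR 11101 = 01011
  pos 5: 10111 XOR 11101 = 01010
  pos 6: 10100 XOR 11101 = 01001
  pos 7: 10010 XOR 11101 = 01111
  pos 8: 11111 XOR 11101 = 00010
  pos 11: 10011 XOR 11101 = 01110
  pos 12: 11101 XOR 11101 = 00000
Remainder = 0000 (zero — the frame passes the CRC check).

0000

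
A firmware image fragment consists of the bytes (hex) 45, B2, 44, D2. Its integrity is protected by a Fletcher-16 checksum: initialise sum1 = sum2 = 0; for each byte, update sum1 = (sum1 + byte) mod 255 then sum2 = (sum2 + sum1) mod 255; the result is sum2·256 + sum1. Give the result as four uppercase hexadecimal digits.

Running sums (mod 255):
  after byte 0 (45): sum1=69, sum2=69
  after byte 1 (B2): sum1=247, sum2=61
  after byte 2 (44): sum1=60, sum2=121
  after byte 3 (D2): sum1=15, sum2=136
Checksum = sum2·256 + sum1 = 136·256 + 15 = 34831 = 0x880F.

880F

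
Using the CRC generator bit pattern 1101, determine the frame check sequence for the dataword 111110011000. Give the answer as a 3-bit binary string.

001

Append 3 zeros: 111110011000000. Divide by 1101 (XOR where the leading bit is 1):
  pos 0: 1111 XOR 1101 = 0010
  pos 2: 1010 XOR 1101 = 0111
  pos 3: 1110 XOR 1101 = 0011
  pos 5: 1111 XOR 1101 = 0010
  pos 7: 1000 XOR 1101 = 0101
  pos 8: 1010 XOR 1101 = 0111
  pos 9: 1110 XOR 1101 = 0011
  pos 11: 1100 XOR 1101 = 0001
Remainder (last 3 bits) = 001. This is the CRC / FCS.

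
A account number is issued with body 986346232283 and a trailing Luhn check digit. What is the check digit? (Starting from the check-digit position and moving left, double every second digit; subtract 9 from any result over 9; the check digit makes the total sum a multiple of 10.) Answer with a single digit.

7

Partial digits right→left: 3 8 2 2 3 2 6 4 3 6 8 9
Double every second digit counting from the check-digit position (so the 1st, 3rd, 5th, ... of the partial from the right).
  doubled (with −9 where >9): 6 4 6 3 6 7 → sum 32
  kept as-is: 8 2 2 4 6 9 → sum 31
Total = 32 + 31 = 63.
Check digit = (10 − (63 mod 10)) mod 10 = 7.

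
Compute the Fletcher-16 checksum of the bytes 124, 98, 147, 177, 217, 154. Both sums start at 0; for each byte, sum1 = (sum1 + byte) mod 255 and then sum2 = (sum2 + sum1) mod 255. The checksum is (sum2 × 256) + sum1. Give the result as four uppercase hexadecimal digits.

8898

Running sums (mod 255):
  after byte 0 (124): sum1=124, sum2=124
  after byte 1 (98): sum1=222, sum2=91
  after byte 2 (147): sum1=114, sum2=205
  after byte 3 (177): sum1=36, sum2=241
  after byte 4 (217): sum1=253, sum2=239
  after byte 5 (154): sum1=152, sum2=136
Checksum = sum2·256 + sum1 = 136·256 + 152 = 34968 = 0x8898.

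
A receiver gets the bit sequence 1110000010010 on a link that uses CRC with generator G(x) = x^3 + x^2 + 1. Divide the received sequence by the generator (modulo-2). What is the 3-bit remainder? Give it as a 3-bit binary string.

Modulo-2 division of 1110000010010 by 1101:
  pos 0: 1110 XOR 1101 = 0011
  pos 2: 1100 XOR 1101 = 0001
  pos 5: 1001 XOR 1101 = 0100
  pos 6: 1000 XOR 1101 = 0101
  pos 7: 1010 XOR 1101 = 0111
  pos 8: 1111 XOR 1101 = 0010
Remainder = 100 (nonzero — an error is detected).

100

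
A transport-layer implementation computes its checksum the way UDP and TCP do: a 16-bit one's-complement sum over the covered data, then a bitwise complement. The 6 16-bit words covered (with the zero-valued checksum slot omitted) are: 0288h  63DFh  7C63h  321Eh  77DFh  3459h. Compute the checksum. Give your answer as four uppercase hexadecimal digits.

3EDE

One's-complement addition (fold any carry out of bit 15 back into bit 0):
  0x0288 + 0x63DF = 0x06667
  0x6667 + 0x7C63 = 0x0E2CA
  0xE2CA + 0x321E = 0x114E8 → wrap carry → 0x14E9
  0x14E9 + 0x77DF = 0x08CC8
  0x8CC8 + 0x3459 = 0x0C121
One's-complement sum = 0xC121.
Checksum = ~0xC121 & 0xFFFF = 0x3EDE.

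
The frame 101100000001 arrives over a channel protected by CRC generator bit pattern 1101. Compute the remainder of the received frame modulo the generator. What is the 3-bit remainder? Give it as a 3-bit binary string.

000

Modulo-2 division of 101100000001 by 1101:
  pos 0: 1011 XOR 1101 = 0110
  pos 1: 1100 XOR 1101 = 0001
  pos 4: 1000 XOR 1101 = 0101
  pos 5: 1010 XOR 1101 = 0111
  pos 6: 1110 XOR 1101 = 0011
  pos 8: 1101 XOR 1101 = 0000
Remainder = 000 (zero — the frame passes the CRC check).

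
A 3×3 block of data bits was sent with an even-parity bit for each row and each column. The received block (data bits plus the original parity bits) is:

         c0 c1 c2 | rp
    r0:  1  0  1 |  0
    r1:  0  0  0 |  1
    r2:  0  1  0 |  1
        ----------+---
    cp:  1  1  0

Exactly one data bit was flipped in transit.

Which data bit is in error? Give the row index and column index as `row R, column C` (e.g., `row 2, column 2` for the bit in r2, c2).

Recompute each row's even parity and compare to rp:
  r0: data parity 0, sent rp 0 → ok
  r1: data parity 0, sent rp 1 → mismatch
  r2: data parity 1, sent rp 1 → ok
Recompute each column's even parity and compare to cp:
  c0: data parity 1, sent cp 1 → ok
  c1: data parity 1, sent cp 1 → ok
  c2: data parity 1, sent cp 0 → mismatch
Exactly one row (r1) and one column (c2) fail → the flipped bit is at their intersection.

row 1, column 2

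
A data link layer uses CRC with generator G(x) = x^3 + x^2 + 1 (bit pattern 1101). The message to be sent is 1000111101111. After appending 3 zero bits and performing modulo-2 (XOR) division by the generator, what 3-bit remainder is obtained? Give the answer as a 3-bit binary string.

Append 3 zeros: 1000111101111000. Divide by 1101 (XOR where the leading bit is 1):
  pos 0: 1000 XOR 1101 = 0101
  pos 1: 1011 XOR 1101 = 0110
  pos 2: 1101 XOR 1101 = 0000
  pos 6: 1101 XOR 1101 = 0000
  pos 10: 1110 XOR 1101 = 0011
  pos 12: 1100 XOR 1101 = 0001
Remainder (last 3 bits) = 001. This is the CRC / FCS.

001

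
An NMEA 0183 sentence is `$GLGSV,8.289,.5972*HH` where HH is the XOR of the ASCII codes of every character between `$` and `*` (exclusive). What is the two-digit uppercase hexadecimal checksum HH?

XOR the ASCII codes of the payload characters:
  'G' = 0x47 → acc = 0x47
  'L' = 0x4C → acc = 0x0B
  'G' = 0x47 → acc = 0x4C
  'S' = 0x53 → acc = 0x1F
  'V' = 0x56 → acc = 0x49
  ',' = 0x2C → acc = 0x65
  '8' = 0x38 → acc = 0x5D
  '.' = 0x2E → acc = 0x73
  '2' = 0x32 → acc = 0x41
  '8' = 0x38 → acc = 0x79
  '9' = 0x39 → acc = 0x40
  ',' = 0x2C → acc = 0x6C
  '.' = 0x2E → acc = 0x42
  '5' = 0x35 → acc = 0x77
  '9' = 0x39 → acc = 0x4E
  '7' = 0x37 → acc = 0x79
  '2' = 0x32 → acc = 0x4B
Checksum = 0x4B.

4B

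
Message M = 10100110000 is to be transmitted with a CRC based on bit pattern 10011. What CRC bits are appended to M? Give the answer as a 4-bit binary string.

Append 4 zeros: 101001100000000. Divide by 10011 (XOR where the leading bit is 1):
  pos 0: 10100 XOR 10011 = 00111
  pos 2: 11111 XOR 10011 = 01100
  pos 3: 11000 XOR 10011 = 01011
  pos 4: 10110 XOR 10011 = 00101
  pos 6: 10100 XOR 10011 = 00111
  pos 8: 11100 XOR 10011 = 01111
  pos 9: 11110 XOR 10011 = 01101
  pos 10: 11010 XOR 10011 = 01001
Remainder (last 4 bits) = 1001. This is the CRC / FCS.

1001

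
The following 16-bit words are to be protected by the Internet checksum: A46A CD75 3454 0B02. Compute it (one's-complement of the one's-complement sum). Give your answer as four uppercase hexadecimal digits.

4EC9

One's-complement addition (fold any carry out of bit 15 back into bit 0):
  0xA46A + 0xCD75 = 0x171DF → wrap carry → 0x71E0
  0x71E0 + 0x3454 = 0x0A634
  0xA634 + 0x0B02 = 0x0B136
One's-complement sum = 0xB136.
Checksum = ~0xB136 & 0xFFFF = 0x4EC9.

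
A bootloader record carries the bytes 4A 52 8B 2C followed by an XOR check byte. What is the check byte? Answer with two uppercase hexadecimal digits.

BF

XOR the bytes together:
  start with 0x4A
  0x4A ⊕ 0x52 = 0x18
  0x18 ⊕ 0x8B = 0x93
  0x93 ⊕ 0x2C = 0xBF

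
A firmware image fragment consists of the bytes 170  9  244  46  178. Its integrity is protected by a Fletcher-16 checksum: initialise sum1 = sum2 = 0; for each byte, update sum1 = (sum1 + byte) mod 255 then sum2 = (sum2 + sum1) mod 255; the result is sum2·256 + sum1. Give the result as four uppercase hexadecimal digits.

Running sums (mod 255):
  after byte 0 (170): sum1=170, sum2=170
  after byte 1 (9): sum1=179, sum2=94
  after byte 2 (244): sum1=168, sum2=7
  after byte 3 (46): sum1=214, sum2=221
  after byte 4 (178): sum1=137, sum2=103
Checksum = sum2·256 + sum1 = 103·256 + 137 = 26505 = 0x6789.

6789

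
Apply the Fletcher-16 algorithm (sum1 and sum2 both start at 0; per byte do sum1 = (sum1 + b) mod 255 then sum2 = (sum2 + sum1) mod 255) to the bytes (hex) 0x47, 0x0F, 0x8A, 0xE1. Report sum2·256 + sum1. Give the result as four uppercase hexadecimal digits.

41C2

Running sums (mod 255):
  after byte 0 (0x47): sum1=71, sum2=71
  after byte 1 (0x0F): sum1=86, sum2=157
  after byte 2 (0x8A): sum1=224, sum2=126
  after byte 3 (0xE1): sum1=194, sum2=65
Checksum = sum2·256 + sum1 = 65·256 + 194 = 16834 = 0x41C2.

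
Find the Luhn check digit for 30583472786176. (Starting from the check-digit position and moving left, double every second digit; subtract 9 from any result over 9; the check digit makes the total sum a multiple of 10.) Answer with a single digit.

Partial digits right→left: 6 7 1 6 8 7 2 7 4 3 8 5 0 3
Double every second digit counting from the check-digit position (so the 1st, 3rd, 5th, ... of the partial from the right).
  doubled (with −9 where >9): 3 2 7 4 8 7 0 → sum 31
  kept as-is: 7 6 7 7 3 5 3 → sum 38
Total = 31 + 38 = 69.
Check digit = (10 − (69 mod 10)) mod 10 = 1.

1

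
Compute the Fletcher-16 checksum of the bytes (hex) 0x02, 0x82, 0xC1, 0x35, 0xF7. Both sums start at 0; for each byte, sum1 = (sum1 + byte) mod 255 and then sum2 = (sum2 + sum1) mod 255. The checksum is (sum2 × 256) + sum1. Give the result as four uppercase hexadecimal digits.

Running sums (mod 255):
  after byte 0 (0x02): sum1=2, sum2=2
  after byte 1 (0x82): sum1=132, sum2=134
  after byte 2 (0xC1): sum1=70, sum2=204
  after byte 3 (0x35): sum1=123, sum2=72
  after byte 4 (0xF7): sum1=115, sum2=187
Checksum = sum2·256 + sum1 = 187·256 + 115 = 47987 = 0xBB73.

BB73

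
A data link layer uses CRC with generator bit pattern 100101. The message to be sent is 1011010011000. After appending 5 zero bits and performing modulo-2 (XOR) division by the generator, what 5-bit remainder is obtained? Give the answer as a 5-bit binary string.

01000

Append 5 zeros: 101101001100000000. Divide by 100101 (XOR where the leading bit is 1):
  pos 0: 101101 XOR 100101 = 001000
  pos 2: 100000 XOR 100101 = 000101
  pos 5: 101110 XOR 100101 = 001011
  pos 7: 101100 XOR 100101 = 001001
  pos 9: 100100 XOR 100101 = 000001
Remainder (last 5 bits) = 01000. This is the CRC / FCS.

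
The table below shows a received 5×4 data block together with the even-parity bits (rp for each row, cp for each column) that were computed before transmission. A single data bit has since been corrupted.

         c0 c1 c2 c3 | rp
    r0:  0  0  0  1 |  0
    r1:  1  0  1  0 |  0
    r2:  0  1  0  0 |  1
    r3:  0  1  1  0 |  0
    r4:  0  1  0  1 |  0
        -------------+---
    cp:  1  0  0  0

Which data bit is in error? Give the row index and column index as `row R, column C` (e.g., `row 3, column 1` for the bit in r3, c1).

Recompute each row's even parity and compare to rp:
  r0: data parity 1, sent rp 0 → mismatch
  r1: data parity 0, sent rp 0 → ok
  r2: data parity 1, sent rp 1 → ok
  r3: data parity 0, sent rp 0 → ok
  r4: data parity 0, sent rp 0 → ok
Recompute each column's even parity and compare to cp:
  c0: data parity 1, sent cp 1 → ok
  c1: data parity 1, sent cp 0 → mismatch
  c2: data parity 0, sent cp 0 → ok
  c3: data parity 0, sent cp 0 → ok
Exactly one row (r0) and one column (c1) fail → the flipped bit is at their intersection.

row 0, column 1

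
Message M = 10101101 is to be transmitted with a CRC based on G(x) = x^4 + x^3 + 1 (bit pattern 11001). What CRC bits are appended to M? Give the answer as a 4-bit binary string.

1001

Append 4 zeros: 101011010000. Divide by 11001 (XOR where the leading bit is 1):
  pos 0: 10101 XOR 11001 = 01100
  pos 1: 11001 XOR 11001 = 00000
  pos 7: 10000 XOR 11001 = 01001
Remainder (last 4 bits) = 1001. This is the CRC / FCS.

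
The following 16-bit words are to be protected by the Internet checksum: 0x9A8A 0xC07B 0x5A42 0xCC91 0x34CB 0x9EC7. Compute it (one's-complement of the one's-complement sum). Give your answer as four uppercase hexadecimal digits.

One's-complement addition (fold any carry out of bit 15 back into bit 0):
  0x9A8A + 0xC07B = 0x15B05 → wrap carry → 0x5B06
  0x5B06 + 0x5A42 = 0x0B548
  0xB548 + 0xCC91 = 0x181D9 → wrap carry → 0x81DA
  0x81DA + 0x34CB = 0x0B6A5
  0xB6A5 + 0x9EC7 = 0x1556C → wrap carry → 0x556D
One's-complement sum = 0x556D.
Checksum = ~0x556D & 0xFFFF = 0xAA92.

AA92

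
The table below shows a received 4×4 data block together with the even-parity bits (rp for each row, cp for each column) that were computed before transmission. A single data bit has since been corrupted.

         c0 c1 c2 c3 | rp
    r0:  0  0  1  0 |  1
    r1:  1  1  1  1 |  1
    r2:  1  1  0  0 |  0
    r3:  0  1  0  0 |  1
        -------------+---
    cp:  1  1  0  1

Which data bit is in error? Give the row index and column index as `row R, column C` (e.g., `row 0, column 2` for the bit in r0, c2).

Recompute each row's even parity and compare to rp:
  r0: data parity 1, sent rp 1 → ok
  r1: data parity 0, sent rp 1 → mismatch
  r2: data parity 0, sent rp 0 → ok
  r3: data parity 1, sent rp 1 → ok
Recompute each column's even parity and compare to cp:
  c0: data parity 0, sent cp 1 → mismatch
  c1: data parity 1, sent cp 1 → ok
  c2: data parity 0, sent cp 0 → ok
  c3: data parity 1, sent cp 1 → ok
Exactly one row (r1) and one column (c0) fail → the flipped bit is at their intersection.

row 1, column 0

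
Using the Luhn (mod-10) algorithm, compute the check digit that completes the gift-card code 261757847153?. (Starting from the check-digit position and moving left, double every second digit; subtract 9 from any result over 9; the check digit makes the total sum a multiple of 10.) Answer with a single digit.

Partial digits right→left: 3 5 1 7 4 8 7 5 7 1 6 2
Double every second digit counting from the check-digit position (so the 1st, 3rd, 5th, ... of the partial from the right).
  doubled (with −9 where >9): 6 2 8 5 5 3 → sum 29
  kept as-is: 5 7 8 5 1 2 → sum 28
Total = 29 + 28 = 57.
Check digit = (10 − (57 mod 10)) mod 10 = 3.

3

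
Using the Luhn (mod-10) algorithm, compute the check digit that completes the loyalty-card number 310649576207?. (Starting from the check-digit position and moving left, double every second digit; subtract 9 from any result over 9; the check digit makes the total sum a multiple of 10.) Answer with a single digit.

4

Partial digits right→left: 7 0 2 6 7 5 9 4 6 0 1 3
Double every second digit counting from the check-digit position (so the 1st, 3rd, 5th, ... of the partial from the right).
  doubled (with −9 where >9): 5 4 5 9 3 2 → sum 28
  kept as-is: 0 6 5 4 0 3 → sum 18
Total = 28 + 18 = 46.
Check digit = (10 − (46 mod 10)) mod 10 = 4.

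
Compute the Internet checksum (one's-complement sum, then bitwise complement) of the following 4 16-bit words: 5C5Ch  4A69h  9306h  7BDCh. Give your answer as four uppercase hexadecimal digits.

One's-complement addition (fold any carry out of bit 15 back into bit 0):
  0x5C5C + 0x4A69 = 0x0A6C5
  0xA6C5 + 0x9306 = 0x139CB → wrap carry → 0x39CC
  0x39CC + 0x7BDC = 0x0B5A8
One's-complement sum = 0xB5A8.
Checksum = ~0xB5A8 & 0xFFFF = 0x4A57.

4A57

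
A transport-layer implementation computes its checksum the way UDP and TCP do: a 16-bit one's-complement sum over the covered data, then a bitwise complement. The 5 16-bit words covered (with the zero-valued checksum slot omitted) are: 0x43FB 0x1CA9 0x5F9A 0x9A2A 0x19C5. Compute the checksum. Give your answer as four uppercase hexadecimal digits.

One's-complement addition (fold any carry out of bit 15 back into bit 0):
  0x43FB + 0x1CA9 = 0x060A4
  0x60A4 + 0x5F9A = 0x0C03E
  0xC03E + 0x9A2A = 0x15A68 → wrap carry → 0x5A69
  0x5A69 + 0x19C5 = 0x0742E
One's-complement sum = 0x742E.
Checksum = ~0x742E & 0xFFFF = 0x8BD1.

8BD1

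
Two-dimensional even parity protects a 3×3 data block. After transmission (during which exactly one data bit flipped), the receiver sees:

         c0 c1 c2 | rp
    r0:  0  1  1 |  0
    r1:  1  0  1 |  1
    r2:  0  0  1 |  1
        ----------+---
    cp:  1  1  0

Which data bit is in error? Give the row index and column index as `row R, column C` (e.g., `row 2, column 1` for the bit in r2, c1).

Recompute each row's even parity and compare to rp:
  r0: data parity 0, sent rp 0 → ok
  r1: data parity 0, sent rp 1 → mismatch
  r2: data parity 1, sent rp 1 → ok
Recompute each column's even parity and compare to cp:
  c0: data parity 1, sent cp 1 → ok
  c1: data parity 1, sent cp 1 → ok
  c2: data parity 1, sent cp 0 → mismatch
Exactly one row (r1) and one column (c2) fail → the flipped bit is at their intersection.

row 1, column 2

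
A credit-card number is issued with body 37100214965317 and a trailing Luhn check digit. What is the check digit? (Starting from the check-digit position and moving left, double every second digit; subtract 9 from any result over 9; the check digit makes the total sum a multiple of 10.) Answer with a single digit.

Partial digits right→left: 7 1 3 5 6 9 4 1 2 0 0 1 7 3
Double every second digit counting from the check-digit position (so the 1st, 3rd, 5th, ... of the partial from the right).
  doubled (with −9 where >9): 5 6 3 8 4 0 5 → sum 31
  kept as-is: 1 5 9 1 0 1 3 → sum 20
Total = 31 + 20 = 51.
Check digit = (10 − (51 mod 10)) mod 10 = 9.

9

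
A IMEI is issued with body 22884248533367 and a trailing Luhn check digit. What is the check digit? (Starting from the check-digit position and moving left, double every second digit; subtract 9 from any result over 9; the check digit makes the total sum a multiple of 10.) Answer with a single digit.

9

Partial digits right→left: 7 6 3 3 3 5 8 4 2 4 8 8 2 2
Double every second digit counting from the check-digit position (so the 1st, 3rd, 5th, ... of the partial from the right).
  doubled (with −9 where >9): 5 6 6 7 4 7 4 → sum 39
  kept as-is: 6 3 5 4 4 8 2 → sum 32
Total = 39 + 32 = 71.
Check digit = (10 − (71 mod 10)) mod 10 = 9.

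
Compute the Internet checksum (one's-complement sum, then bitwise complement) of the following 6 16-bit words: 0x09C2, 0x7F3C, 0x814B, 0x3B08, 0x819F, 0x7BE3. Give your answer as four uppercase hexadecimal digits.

One's-complement addition (fold any carry out of bit 15 back into bit 0):
  0x09C2 + 0x7F3C = 0x088FE
  0x88FE + 0x814B = 0x10A49 → wrap carry → 0x0A4A
  0x0A4A + 0x3B08 = 0x04552
  0x4552 + 0x819F = 0x0C6F1
  0xC6F1 + 0x7BE3 = 0x142D4 → wrap carry → 0x42D5
One's-complement sum = 0x42D5.
Checksum = ~0x42D5 & 0xFFFF = 0xBD2A.

BD2A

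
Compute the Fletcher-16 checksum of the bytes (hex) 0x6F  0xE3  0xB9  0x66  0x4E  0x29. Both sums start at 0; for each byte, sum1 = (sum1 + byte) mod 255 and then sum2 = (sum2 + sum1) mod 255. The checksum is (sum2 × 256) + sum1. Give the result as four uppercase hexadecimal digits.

Running sums (mod 255):
  after byte 0 (0x6F): sum1=111, sum2=111
  after byte 1 (0xE3): sum1=83, sum2=194
  after byte 2 (0xB9): sum1=13, sum2=207
  after byte 3 (0x66): sum1=115, sum2=67
  after byte 4 (0x4E): sum1=193, sum2=5
  after byte 5 (0x29): sum1=234, sum2=239
Checksum = sum2·256 + sum1 = 239·256 + 234 = 61418 = 0xEFEA.

EFEA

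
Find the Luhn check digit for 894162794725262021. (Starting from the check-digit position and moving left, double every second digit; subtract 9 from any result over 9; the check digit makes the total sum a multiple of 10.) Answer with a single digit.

8

Partial digits right→left: 1 2 0 2 6 2 5 2 7 4 9 7 2 6 1 4 9 8
Double every second digit counting from the check-digit position (so the 1st, 3rd, 5th, ... of the partial from the right).
  doubled (with −9 where >9): 2 0 3 1 5 9 4 2 9 → sum 35
  kept as-is: 2 2 2 2 4 7 6 4 8 → sum 37
Total = 35 + 37 = 72.
Check digit = (10 − (72 mod 10)) mod 10 = 8.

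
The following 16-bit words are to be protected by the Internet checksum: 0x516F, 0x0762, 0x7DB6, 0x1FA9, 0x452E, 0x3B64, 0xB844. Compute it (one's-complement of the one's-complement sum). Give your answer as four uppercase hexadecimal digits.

D0F7

One's-complement addition (fold any carry out of bit 15 back into bit 0):
  0x516F + 0x0762 = 0x058D1
  0x58D1 + 0x7DB6 = 0x0D687
  0xD687 + 0x1FA9 = 0x0F630
  0xF630 + 0x452E = 0x13B5E → wrap carry → 0x3B5F
  0x3B5F + 0x3B64 = 0x076C3
  0x76C3 + 0xB844 = 0x12F07 → wrap carry → 0x2F08
One's-complement sum = 0x2F08.
Checksum = ~0x2F08 & 0xFFFF = 0xD0F7.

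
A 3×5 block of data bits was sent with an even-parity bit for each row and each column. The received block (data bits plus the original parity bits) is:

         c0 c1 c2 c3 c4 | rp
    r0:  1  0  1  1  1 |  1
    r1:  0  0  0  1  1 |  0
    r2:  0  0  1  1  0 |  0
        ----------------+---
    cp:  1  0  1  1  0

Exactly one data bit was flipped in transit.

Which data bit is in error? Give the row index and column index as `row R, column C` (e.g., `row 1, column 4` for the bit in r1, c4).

Recompute each row's even parity and compare to rp:
  r0: data parity 0, sent rp 1 → mismatch
  r1: data parity 0, sent rp 0 → ok
  r2: data parity 0, sent rp 0 → ok
Recompute each column's even parity and compare to cp:
  c0: data parity 1, sent cp 1 → ok
  c1: data parity 0, sent cp 0 → ok
  c2: data parity 0, sent cp 1 → mismatch
  c3: data parity 1, sent cp 1 → ok
  c4: data parity 0, sent cp 0 → ok
Exactly one row (r0) and one column (c2) fail → the flipped bit is at their intersection.

row 0, column 2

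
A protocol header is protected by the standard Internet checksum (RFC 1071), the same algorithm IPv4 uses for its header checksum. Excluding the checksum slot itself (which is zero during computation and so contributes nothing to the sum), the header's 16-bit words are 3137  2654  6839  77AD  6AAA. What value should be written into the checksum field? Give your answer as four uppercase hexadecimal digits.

One's-complement addition (fold any carry out of bit 15 back into bit 0):
  0x3137 + 0x2654 = 0x0578B
  0x578B + 0x6839 = 0x0BFC4
  0xBFC4 + 0x77AD = 0x13771 → wrap carry → 0x3772
  0x3772 + 0x6AAA = 0x0A21C
One's-complement sum = 0xA21C.
Checksum = ~0xA21C & 0xFFFF = 0x5DE3.

5DE3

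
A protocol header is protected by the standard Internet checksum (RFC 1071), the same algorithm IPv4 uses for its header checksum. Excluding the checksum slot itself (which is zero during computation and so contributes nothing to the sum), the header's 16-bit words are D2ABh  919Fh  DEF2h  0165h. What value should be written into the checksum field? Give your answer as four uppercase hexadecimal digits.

One's-complement addition (fold any carry out of bit 15 back into bit 0):
  0xD2AB + 0x919F = 0x1644A → wrap carry → 0x644B
  0x644B + 0xDEF2 = 0x1433D → wrap carry → 0x433E
  0x433E + 0x0165 = 0x044A3
One's-complement sum = 0x44A3.
Checksum = ~0x44A3 & 0xFFFF = 0xBB5C.

BB5C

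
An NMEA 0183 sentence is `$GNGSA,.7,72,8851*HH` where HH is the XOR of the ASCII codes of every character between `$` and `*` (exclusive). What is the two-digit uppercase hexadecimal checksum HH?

XOR the ASCII codes of the payload characters:
  'G' = 0x47 → acc = 0x47
  'N' = 0x4E → acc = 0x09
  'G' = 0x47 → acc = 0x4E
  'S' = 0x53 → acc = 0x1D
  'A' = 0x41 → acc = 0x5C
  ',' = 0x2C → acc = 0x70
  '.' = 0x2E → acc = 0x5E
  '7' = 0x37 → acc = 0x69
  ',' = 0x2C → acc = 0x45
  '7' = 0x37 → acc = 0x72
  '2' = 0x32 → acc = 0x40
  ',' = 0x2C → acc = 0x6C
  '8' = 0x38 → acc = 0x54
  '8' = 0x38 → acc = 0x6C
  '5' = 0x35 → acc = 0x59
  '1' = 0x31 → acc = 0x68
Checksum = 0x68.

68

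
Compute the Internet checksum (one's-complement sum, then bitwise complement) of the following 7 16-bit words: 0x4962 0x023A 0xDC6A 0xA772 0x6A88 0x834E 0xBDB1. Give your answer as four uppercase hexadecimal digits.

84FD

One's-complement addition (fold any carry out of bit 15 back into bit 0):
  0x4962 + 0x023A = 0x04B9C
  0x4B9C + 0xDC6A = 0x12806 → wrap carry → 0x2807
  0x2807 + 0xA772 = 0x0CF79
  0xCF79 + 0x6A88 = 0x13A01 → wrap carry → 0x3A02
  0x3A02 + 0x834E = 0x0BD50
  0xBD50 + 0xBDB1 = 0x17B01 → wrap carry → 0x7B02
One's-complement sum = 0x7B02.
Checksum = ~0x7B02 & 0xFFFF = 0x84FD.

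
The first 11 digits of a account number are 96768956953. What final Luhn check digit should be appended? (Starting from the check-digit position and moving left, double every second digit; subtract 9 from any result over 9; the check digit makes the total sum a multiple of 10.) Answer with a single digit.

Partial digits right→left: 3 5 9 6 5 9 8 6 7 6 9
Double every second digit counting from the check-digit position (so the 1st, 3rd, 5th, ... of the partial from the right).
  doubled (with −9 where >9): 6 9 1 7 5 9 → sum 37
  kept as-is: 5 6 9 6 6 → sum 32
Total = 37 + 32 = 69.
Check digit = (10 − (69 mod 10)) mod 10 = 1.

1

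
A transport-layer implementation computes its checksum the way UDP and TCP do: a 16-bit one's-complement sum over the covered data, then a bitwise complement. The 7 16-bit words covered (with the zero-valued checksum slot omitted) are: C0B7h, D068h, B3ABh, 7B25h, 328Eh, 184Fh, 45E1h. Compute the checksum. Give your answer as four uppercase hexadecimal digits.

One's-complement addition (fold any carry out of bit 15 back into bit 0):
  0xC0B7 + 0xD068 = 0x1911F → wrap carry → 0x9120
  0x9120 + 0xB3AB = 0x144CB → wrap carry → 0x44CC
  0x44CC + 0x7B25 = 0x0BFF1
  0xBFF1 + 0x328E = 0x0F27F
  0xF27F + 0x184F = 0x10ACE → wrap carry → 0x0ACF
  0x0ACF + 0x45E1 = 0x050B0
One's-complement sum = 0x50B0.
Checksum = ~0x50B0 & 0xFFFF = 0xAF4F.

AF4F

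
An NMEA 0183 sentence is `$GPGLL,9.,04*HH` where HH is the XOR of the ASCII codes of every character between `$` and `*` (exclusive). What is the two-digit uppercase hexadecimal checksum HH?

XOR the ASCII codes of the payload characters:
  'G' = 0x47 → acc = 0x47
  'P' = 0x50 → acc = 0x17
  'G' = 0x47 → acc = 0x50
  'L' = 0x4C → acc = 0x1C
  'L' = 0x4C → acc = 0x50
  ',' = 0x2C → acc = 0x7C
  '9' = 0x39 → acc = 0x45
  '.' = 0x2E → acc = 0x6B
  ',' = 0x2C → acc = 0x47
  '0' = 0x30 → acc = 0x77
  '4' = 0x34 → acc = 0x43
Checksum = 0x43.

43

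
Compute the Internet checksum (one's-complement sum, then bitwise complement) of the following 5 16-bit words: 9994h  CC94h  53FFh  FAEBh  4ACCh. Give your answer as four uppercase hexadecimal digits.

001F

One's-complement addition (fold any carry out of bit 15 back into bit 0):
  0x9994 + 0xCC94 = 0x16628 → wrap carry → 0x6629
  0x6629 + 0x53FF = 0x0BA28
  0xBA28 + 0xFAEB = 0x1B513 → wrap carry → 0xB514
  0xB514 + 0x4ACC = 0x0FFE0
One's-complement sum = 0xFFE0.
Checksum = ~0xFFE0 & 0xFFFF = 0x001F.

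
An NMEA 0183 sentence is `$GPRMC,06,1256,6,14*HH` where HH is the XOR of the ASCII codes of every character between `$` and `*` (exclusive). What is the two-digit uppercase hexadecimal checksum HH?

7E

XOR the ASCII codes of the payload characters:
  'G' = 0x47 → acc = 0x47
  'P' = 0x50 → acc = 0x17
  'R' = 0x52 → acc = 0x45
  'M' = 0x4D → acc = 0x08
  'C' = 0x43 → acc = 0x4B
  ',' = 0x2C → acc = 0x67
  '0' = 0x30 → acc = 0x57
  '6' = 0x36 → acc = 0x61
  ',' = 0x2C → acc = 0x4D
  '1' = 0x31 → acc = 0x7C
  '2' = 0x32 → acc = 0x4E
  '5' = 0x35 → acc = 0x7B
  '6' = 0x36 → acc = 0x4D
  ',' = 0x2C → acc = 0x61
  '6' = 0x36 → acc = 0x57
  ',' = 0x2C → acc = 0x7B
  '1' = 0x31 → acc = 0x4A
  '4' = 0x34 → acc = 0x7E
Checksum = 0x7E.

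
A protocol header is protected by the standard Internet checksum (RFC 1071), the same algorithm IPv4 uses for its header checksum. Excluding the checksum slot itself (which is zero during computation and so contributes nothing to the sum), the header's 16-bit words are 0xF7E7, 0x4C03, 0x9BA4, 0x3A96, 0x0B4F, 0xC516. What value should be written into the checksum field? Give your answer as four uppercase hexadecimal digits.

One's-complement addition (fold any carry out of bit 15 back into bit 0):
  0xF7E7 + 0x4C03 = 0x143EA → wrap carry → 0x43EB
  0x43EB + 0x9BA4 = 0x0DF8F
  0xDF8F + 0x3A96 = 0x11A25 → wrap carry → 0x1A26
  0x1A26 + 0x0B4F = 0x02575
  0x2575 + 0xC516 = 0x0EA8B
One's-complement sum = 0xEA8B.
Checksum = ~0xEA8B & 0xFFFF = 0x1574.

1574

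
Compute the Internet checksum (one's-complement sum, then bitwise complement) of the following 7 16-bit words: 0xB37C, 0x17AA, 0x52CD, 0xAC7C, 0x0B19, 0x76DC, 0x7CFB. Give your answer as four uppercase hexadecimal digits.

369E

One's-complement addition (fold any carry out of bit 15 back into bit 0):
  0xB37C + 0x17AA = 0x0CB26
  0xCB26 + 0x52CD = 0x11DF3 → wrap carry → 0x1DF4
  0x1DF4 + 0xAC7C = 0x0CA70
  0xCA70 + 0x0B19 = 0x0D589
  0xD589 + 0x76DC = 0x14C65 → wrap carry → 0x4C66
  0x4C66 + 0x7CFB = 0x0C961
One's-complement sum = 0xC961.
Checksum = ~0xC961 & 0xFFFF = 0x369E.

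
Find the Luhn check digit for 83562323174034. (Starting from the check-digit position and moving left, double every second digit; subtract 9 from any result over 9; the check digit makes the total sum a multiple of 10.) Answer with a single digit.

1

Partial digits right→left: 4 3 0 4 7 1 3 2 3 2 6 5 3 8
Double every second digit counting from the check-digit position (so the 1st, 3rd, 5th, ... of the partial from the right).
  doubled (with −9 where >9): 8 0 5 6 6 3 6 → sum 34
  kept as-is: 3 4 1 2 2 5 8 → sum 25
Total = 34 + 25 = 59.
Check digit = (10 − (59 mod 10)) mod 10 = 1.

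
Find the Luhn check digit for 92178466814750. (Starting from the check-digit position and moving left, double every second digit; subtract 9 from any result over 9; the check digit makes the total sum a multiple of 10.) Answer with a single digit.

2

Partial digits right→left: 0 5 7 4 1 8 6 6 4 8 7 1 2 9
Double every second digit counting from the check-digit position (so the 1st, 3rd, 5th, ... of the partial from the right).
  doubled (with −9 where >9): 0 5 2 3 8 5 4 → sum 27
  kept as-is: 5 4 8 6 8 1 9 → sum 41
Total = 27 + 41 = 68.
Check digit = (10 − (68 mod 10)) mod 10 = 2.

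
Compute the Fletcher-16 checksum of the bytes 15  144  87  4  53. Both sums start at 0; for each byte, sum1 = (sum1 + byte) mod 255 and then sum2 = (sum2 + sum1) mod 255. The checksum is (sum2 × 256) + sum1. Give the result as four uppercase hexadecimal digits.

D030

Running sums (mod 255):
  after byte 0 (15): sum1=15, sum2=15
  after byte 1 (144): sum1=159, sum2=174
  after byte 2 (87): sum1=246, sum2=165
  after byte 3 (4): sum1=250, sum2=160
  after byte 4 (53): sum1=48, sum2=208
Checksum = sum2·256 + sum1 = 208·256 + 48 = 53296 = 0xD030.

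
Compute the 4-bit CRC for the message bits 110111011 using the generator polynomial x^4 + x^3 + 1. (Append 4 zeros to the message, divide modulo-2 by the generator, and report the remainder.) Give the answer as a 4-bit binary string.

Append 4 zeros: 1101110110000. Divide by 11001 (XOR where the leading bit is 1):
  pos 0: 11011 XOR 11001 = 00010
  pos 3: 10101 XOR 11001 = 01100
  pos 4: 11001 XOR 11001 = 00000
Remainder (last 4 bits) = 0000. This is the CRC / FCS.

0000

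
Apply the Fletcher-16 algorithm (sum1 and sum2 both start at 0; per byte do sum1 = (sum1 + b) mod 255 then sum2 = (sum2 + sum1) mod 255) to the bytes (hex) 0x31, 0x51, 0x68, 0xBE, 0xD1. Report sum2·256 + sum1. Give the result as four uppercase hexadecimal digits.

C37B

Running sums (mod 255):
  after byte 0 (0x31): sum1=49, sum2=49
  after byte 1 (0x51): sum1=130, sum2=179
  after byte 2 (0x68): sum1=234, sum2=158
  after byte 3 (0xBE): sum1=169, sum2=72
  after byte 4 (0xD1): sum1=123, sum2=195
Checksum = sum2·256 + sum1 = 195·256 + 123 = 50043 = 0xC37B.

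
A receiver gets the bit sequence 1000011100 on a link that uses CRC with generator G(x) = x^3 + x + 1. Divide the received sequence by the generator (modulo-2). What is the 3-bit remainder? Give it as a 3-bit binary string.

101

Modulo-2 division of 1000011100 by 1011:
  pos 0: 1000 XOR 1011 = 0011
  pos 2: 1101 XOR 1011 = 0110
  pos 3: 1101 XOR 1011 = 0110
  pos 4: 1101 XOR 1011 = 0110
  pos 5: 1100 XOR 1011 = 0111
  pos 6: 1110 XOR 1011 = 0101
Remainder = 101 (nonzero — an error is detected).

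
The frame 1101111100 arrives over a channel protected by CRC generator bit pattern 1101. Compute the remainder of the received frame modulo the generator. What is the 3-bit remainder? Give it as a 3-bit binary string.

101

Modulo-2 division of 1101111100 by 1101:
  pos 0: 1101 XOR 1101 = 0000
  pos 4: 1111 XOR 1101 = 0010
  pos 6: 1000 XOR 1101 = 0101
Remainder = 101 (nonzero — an error is detected).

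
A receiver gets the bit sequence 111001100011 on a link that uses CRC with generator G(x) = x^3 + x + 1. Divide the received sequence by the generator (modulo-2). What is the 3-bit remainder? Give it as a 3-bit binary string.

000

Modulo-2 division of 111001100011 by 1011:
  pos 0: 1110 XOR 1011 = 0101
  pos 1: 1010 XOR 1011 = 0001
  pos 4: 1110 XOR 1011 = 0101
  pos 5: 1010 XOR 1011 = 0001
  pos 8: 1011 XOR 1011 = 0000
Remainder = 000 (zero — the frame passes the CRC check).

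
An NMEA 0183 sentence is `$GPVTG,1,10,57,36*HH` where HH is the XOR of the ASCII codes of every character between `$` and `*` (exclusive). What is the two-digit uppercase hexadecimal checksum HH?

65

XOR the ASCII codes of the payload characters:
  'G' = 0x47 → acc = 0x47
  'P' = 0x50 → acc = 0x17
  'V' = 0x56 → acc = 0x41
  'T' = 0x54 → acc = 0x15
  'G' = 0x47 → acc = 0x52
  ',' = 0x2C → acc = 0x7E
  '1' = 0x31 → acc = 0x4F
  ',' = 0x2C → acc = 0x63
  '1' = 0x31 → acc = 0x52
  '0' = 0x30 → acc = 0x62
  ',' = 0x2C → acc = 0x4E
  '5' = 0x35 → acc = 0x7B
  '7' = 0x37 → acc = 0x4C
  ',' = 0x2C → acc = 0x60
  '3' = 0x33 → acc = 0x53
  '6' = 0x36 → acc = 0x65
Checksum = 0x65.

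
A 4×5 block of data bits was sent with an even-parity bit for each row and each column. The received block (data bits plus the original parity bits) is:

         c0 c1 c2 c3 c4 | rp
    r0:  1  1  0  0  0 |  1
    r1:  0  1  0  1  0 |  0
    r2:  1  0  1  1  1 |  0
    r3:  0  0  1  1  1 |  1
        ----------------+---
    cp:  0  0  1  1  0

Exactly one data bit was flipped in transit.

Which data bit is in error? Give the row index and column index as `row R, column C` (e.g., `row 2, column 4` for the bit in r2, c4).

Recompute each row's even parity and compare to rp:
  r0: data parity 0, sent rp 1 → mismatch
  r1: data parity 0, sent rp 0 → ok
  r2: data parity 0, sent rp 0 → ok
  r3: data parity 1, sent rp 1 → ok
Recompute each column's even parity and compare to cp:
  c0: data parity 0, sent cp 0 → ok
  c1: data parity 0, sent cp 0 → ok
  c2: data parity 0, sent cp 1 → mismatch
  c3: data parity 1, sent cp 1 → ok
  c4: data parity 0, sent cp 0 → ok
Exactly one row (r0) and one column (c2) fail → the flipped bit is at their intersection.

row 0, column 2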